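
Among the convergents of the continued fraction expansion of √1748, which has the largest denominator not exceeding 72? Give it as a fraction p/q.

√1748 = [41; 1, 4, 4, 4, 1, 82, …] (period length 6).
Convergents:
  p_0/q_0 = 41/1
  p_1/q_1 = 42/1
  p_2/q_2 = 209/5
  p_3/q_3 = 878/21
  p_4/q_4 = 3721/89
q_3 = 21 ≤ 72 < 89 = q_4, so the answer is 878/21.

878/21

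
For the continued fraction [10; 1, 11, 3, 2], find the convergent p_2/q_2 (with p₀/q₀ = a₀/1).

Using pₖ = aₖpₖ₋₁ + pₖ₋₂, qₖ = aₖqₖ₋₁ + qₖ₋₂ (with p₋₁=1, p₋₂=0, q₋₁=0, q₋₂=1):
  k=0: a=10, p=10, q=1
  k=1: a=1, p=11, q=1
  k=2: a=11, p=131, q=12

131/12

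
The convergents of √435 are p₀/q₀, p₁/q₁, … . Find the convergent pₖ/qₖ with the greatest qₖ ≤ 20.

146/7

√435 = [20; 1, 5, 1, 40, …] (period length 4).
Convergents:
  p_0/q_0 = 20/1
  p_1/q_1 = 21/1
  p_2/q_2 = 125/6
  p_3/q_3 = 146/7
  p_4/q_4 = 5965/286
q_3 = 7 ≤ 20 < 286 = q_4, so the answer is 146/7.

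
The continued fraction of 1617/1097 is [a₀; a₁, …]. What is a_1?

1617 = 1·1097 + 520   →  a_0 = 1
1097 = 2·520 + 57   →  a_1 = 2

2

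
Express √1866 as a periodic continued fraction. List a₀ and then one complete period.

[43; 5, 14, 5, 86]

a₀ = ⌊√1866⌋ = 43.
With m₀=0, d₀=1 and mₖ₊₁ = dₖaₖ − mₖ, dₖ₊₁ = (n − mₖ₊₁²)/dₖ, aₖ₊₁ = ⌊(a₀+mₖ₊₁)/dₖ₊₁⌋:
  k=1: m=43, d=17, a=5
  k=2: m=42, d=6, a=14
  k=3: m=42, d=17, a=5
  k=4: m=43, d=1, a=86
d=1 and a=2a₀=86 at k=4, so the next step gives (m, d) = (43, 17) again — its k=1 value — and the period has length 4.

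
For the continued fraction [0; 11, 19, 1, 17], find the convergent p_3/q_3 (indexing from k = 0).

20/221

Using pₖ = aₖpₖ₋₁ + pₖ₋₂, qₖ = aₖqₖ₋₁ + qₖ₋₂ (with p₋₁=1, p₋₂=0, q₋₁=0, q₋₂=1):
  k=0: a=0, p=0, q=1
  k=1: a=11, p=1, q=11
  k=2: a=19, p=19, q=210
  k=3: a=1, p=20, q=221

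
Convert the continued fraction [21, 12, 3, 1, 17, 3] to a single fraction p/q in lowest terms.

56056/2659

Using pₖ = aₖpₖ₋₁ + pₖ₋₂ and qₖ = aₖqₖ₋₁ + qₖ₋₂:
  k=0: a=21, p=21, q=1
  k=1: a=12, p=253, q=12
  k=2: a=3, p=780, q=37
  k=3: a=1, p=1033, q=49
  k=4: a=17, p=18341, q=870
  k=5: a=3, p=56056, q=2659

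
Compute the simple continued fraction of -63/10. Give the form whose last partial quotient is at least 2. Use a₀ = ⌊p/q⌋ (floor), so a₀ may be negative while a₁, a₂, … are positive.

[-7; 1, 2, 3]

-63 = -7*10 + 7
10 = 1*7 + 3
7 = 2*3 + 1
3 = 3*1 + 0  (stop)
So -63/10 = [-7; 1, 2, 3].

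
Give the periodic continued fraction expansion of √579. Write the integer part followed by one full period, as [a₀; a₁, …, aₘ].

[24; 16, 48]

a₀ = ⌊√579⌋ = 24.
With m₀=0, d₀=1 and mₖ₊₁ = dₖaₖ − mₖ, dₖ₊₁ = (n − mₖ₊₁²)/dₖ, aₖ₊₁ = ⌊(a₀+mₖ₊₁)/dₖ₊₁⌋:
  k=1: m=24, d=3, a=16
  k=2: m=24, d=1, a=48
d=1 and a=2a₀=48 at k=2, so the next step gives (m, d) = (24, 3) again — its k=1 value — and the period has length 2.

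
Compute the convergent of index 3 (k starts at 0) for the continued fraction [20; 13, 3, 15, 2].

12306/613

Using pₖ = aₖpₖ₋₁ + pₖ₋₂, qₖ = aₖqₖ₋₁ + qₖ₋₂ (with p₋₁=1, p₋₂=0, q₋₁=0, q₋₂=1):
  k=0: a=20, p=20, q=1
  k=1: a=13, p=261, q=13
  k=2: a=3, p=803, q=40
  k=3: a=15, p=12306, q=613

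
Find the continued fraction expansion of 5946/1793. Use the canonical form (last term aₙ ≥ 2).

5946 = 3*1793 + 567
1793 = 3*567 + 92
567 = 6*92 + 15
92 = 6*15 + 2
15 = 7*2 + 1
2 = 2*1 + 0  (stop)
So 5946/1793 = [3; 3, 6, 6, 7, 2].

[3; 3, 6, 6, 7, 2]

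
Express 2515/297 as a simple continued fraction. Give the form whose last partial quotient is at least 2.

2515 = 8·297 + 139
297 = 2·139 + 19
139 = 7·19 + 6
19 = 3·6 + 1
6 = 6·1 + 0  (stop)
So 2515/297 = [8; 2, 7, 3, 6].

[8; 2, 7, 3, 6]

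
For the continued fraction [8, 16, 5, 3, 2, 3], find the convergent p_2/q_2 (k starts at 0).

653/81

Using pₖ = aₖpₖ₋₁ + pₖ₋₂, qₖ = aₖqₖ₋₁ + qₖ₋₂ (with p₋₁=1, p₋₂=0, q₋₁=0, q₋₂=1):
  k=0: a=8, p=8, q=1
  k=1: a=16, p=129, q=16
  k=2: a=5, p=653, q=81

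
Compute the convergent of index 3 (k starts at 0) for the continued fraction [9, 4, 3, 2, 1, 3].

277/30

Using pₖ = aₖpₖ₋₁ + pₖ₋₂, qₖ = aₖqₖ₋₁ + qₖ₋₂ (with p₋₁=1, p₋₂=0, q₋₁=0, q₋₂=1):
  k=0: a=9, p=9, q=1
  k=1: a=4, p=37, q=4
  k=2: a=3, p=120, q=13
  k=3: a=2, p=277, q=30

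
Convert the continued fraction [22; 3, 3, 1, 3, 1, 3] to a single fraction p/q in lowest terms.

5242/235

Using pₖ = aₖpₖ₋₁ + pₖ₋₂ and qₖ = aₖqₖ₋₁ + qₖ₋₂:
  k=0: a=22, p=22, q=1
  k=1: a=3, p=67, q=3
  k=2: a=3, p=223, q=10
  k=3: a=1, p=290, q=13
  k=4: a=3, p=1093, q=49
  k=5: a=1, p=1383, q=62
  k=6: a=3, p=5242, q=235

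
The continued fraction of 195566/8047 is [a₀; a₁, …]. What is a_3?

195566 = 24·8047 + 2438   →  a_0 = 24
8047 = 3·2438 + 733   →  a_1 = 3
2438 = 3·733 + 239   →  a_2 = 3
733 = 3·239 + 16   →  a_3 = 3

3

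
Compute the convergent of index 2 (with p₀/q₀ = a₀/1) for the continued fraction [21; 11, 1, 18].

Using pₖ = aₖpₖ₋₁ + pₖ₋₂, qₖ = aₖqₖ₋₁ + qₖ₋₂ (with p₋₁=1, p₋₂=0, q₋₁=0, q₋₂=1):
  k=0: a=21, p=21, q=1
  k=1: a=11, p=232, q=11
  k=2: a=1, p=253, q=12

253/12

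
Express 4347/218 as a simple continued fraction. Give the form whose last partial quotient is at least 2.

4347 = 19·218 + 205
218 = 1·205 + 13
205 = 15·13 + 10
13 = 1·10 + 3
10 = 3·3 + 1
3 = 3·1 + 0  (stop)
So 4347/218 = [19; 1, 15, 1, 3, 3].

[19; 1, 15, 1, 3, 3]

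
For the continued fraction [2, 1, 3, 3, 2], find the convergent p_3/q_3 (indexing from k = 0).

36/13

Using pₖ = aₖpₖ₋₁ + pₖ₋₂, qₖ = aₖqₖ₋₁ + qₖ₋₂ (with p₋₁=1, p₋₂=0, q₋₁=0, q₋₂=1):
  k=0: a=2, p=2, q=1
  k=1: a=1, p=3, q=1
  k=2: a=3, p=11, q=4
  k=3: a=3, p=36, q=13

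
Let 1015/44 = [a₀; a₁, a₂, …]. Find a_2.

1

1015 = 23·44 + 3   →  a_0 = 23
44 = 14·3 + 2   →  a_1 = 14
3 = 1·2 + 1   →  a_2 = 1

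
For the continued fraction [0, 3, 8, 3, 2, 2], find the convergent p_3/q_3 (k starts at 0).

25/78

Using pₖ = aₖpₖ₋₁ + pₖ₋₂, qₖ = aₖqₖ₋₁ + qₖ₋₂ (with p₋₁=1, p₋₂=0, q₋₁=0, q₋₂=1):
  k=0: a=0, p=0, q=1
  k=1: a=3, p=1, q=3
  k=2: a=8, p=8, q=25
  k=3: a=3, p=25, q=78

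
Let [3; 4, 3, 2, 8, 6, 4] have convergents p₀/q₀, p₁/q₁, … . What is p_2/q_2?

42/13

Using pₖ = aₖpₖ₋₁ + pₖ₋₂, qₖ = aₖqₖ₋₁ + qₖ₋₂ (with p₋₁=1, p₋₂=0, q₋₁=0, q₋₂=1):
  k=0: a=3, p=3, q=1
  k=1: a=4, p=13, q=4
  k=2: a=3, p=42, q=13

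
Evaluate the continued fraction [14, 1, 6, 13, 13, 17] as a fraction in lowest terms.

Fold from the inside: start with 17/1.
  13 + 1/17 = 222/17
  13 + 17/222 = 2903/222
  6 + 222/2903 = 17640/2903
  1 + 2903/17640 = 20543/17640
  14 + 17640/20543 = 305242/20543

305242/20543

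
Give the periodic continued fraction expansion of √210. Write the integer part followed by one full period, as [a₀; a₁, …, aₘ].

a₀ = ⌊√210⌋ = 14.
With m₀=0, d₀=1 and mₖ₊₁ = dₖaₖ − mₖ, dₖ₊₁ = (n − mₖ₊₁²)/dₖ, aₖ₊₁ = ⌊(a₀+mₖ₊₁)/dₖ₊₁⌋:
  k=1: m=14, d=14, a=2
  k=2: m=14, d=1, a=28
d=1 and a=2a₀=28 at k=2, so the next step gives (m, d) = (14, 14) again — its k=1 value — and the period has length 2.

[14; 2, 28]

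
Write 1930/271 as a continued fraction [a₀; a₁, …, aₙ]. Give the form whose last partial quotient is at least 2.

1930 = 7*271 + 33
271 = 8*33 + 7
33 = 4*7 + 5
7 = 1*5 + 2
5 = 2*2 + 1
2 = 2*1 + 0  (stop)
So 1930/271 = [7; 8, 4, 1, 2, 2].

[7; 8, 4, 1, 2, 2]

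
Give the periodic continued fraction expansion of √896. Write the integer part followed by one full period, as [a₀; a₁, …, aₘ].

a₀ = ⌊√896⌋ = 29.
With m₀=0, d₀=1 and mₖ₊₁ = dₖaₖ − mₖ, dₖ₊₁ = (n − mₖ₊₁²)/dₖ, aₖ₊₁ = ⌊(a₀+mₖ₊₁)/dₖ₊₁⌋:
  k=1: m=29, d=55, a=1
  k=2: m=26, d=4, a=13
  k=3: m=26, d=55, a=1
  k=4: m=29, d=1, a=58
d=1 and a=2a₀=58 at k=4, so the next step gives (m, d) = (29, 55) again — its k=1 value — and the period has length 4.

[29; 1, 13, 1, 58]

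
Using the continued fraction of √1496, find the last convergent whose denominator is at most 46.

1083/28

√1496 = [38; 1, 2, 9, 2, 1, 76, …] (period length 6).
Convergents:
  p_0/q_0 = 38/1
  p_1/q_1 = 39/1
  p_2/q_2 = 116/3
  p_3/q_3 = 1083/28
  p_4/q_4 = 2282/59
q_3 = 28 ≤ 46 < 59 = q_4, so the answer is 1083/28.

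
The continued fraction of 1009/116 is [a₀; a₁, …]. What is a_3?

1009 = 8·116 + 81   →  a_0 = 8
116 = 1·81 + 35   →  a_1 = 1
81 = 2·35 + 11   →  a_2 = 2
35 = 3·11 + 2   →  a_3 = 3

3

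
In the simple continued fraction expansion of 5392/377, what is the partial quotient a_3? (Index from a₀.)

3

5392 = 14·377 + 114   →  a_0 = 14
377 = 3·114 + 35   →  a_1 = 3
114 = 3·35 + 9   →  a_2 = 3
35 = 3·9 + 8   →  a_3 = 3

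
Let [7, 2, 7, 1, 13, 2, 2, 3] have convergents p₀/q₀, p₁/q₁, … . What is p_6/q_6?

Using pₖ = aₖpₖ₋₁ + pₖ₋₂, qₖ = aₖqₖ₋₁ + qₖ₋₂ (with p₋₁=1, p₋₂=0, q₋₁=0, q₋₂=1):
  k=0: a=7, p=7, q=1
  k=1: a=2, p=15, q=2
  k=2: a=7, p=112, q=15
  k=3: a=1, p=127, q=17
  k=4: a=13, p=1763, q=236
  k=5: a=2, p=3653, q=489
  k=6: a=2, p=9069, q=1214

9069/1214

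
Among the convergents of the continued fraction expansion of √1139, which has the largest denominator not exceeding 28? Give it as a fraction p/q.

135/4

√1139 = [33; 1, 2, 1, 66, …] (period length 4).
Convergents:
  p_0/q_0 = 33/1
  p_1/q_1 = 34/1
  p_2/q_2 = 101/3
  p_3/q_3 = 135/4
  p_4/q_4 = 9011/267
q_3 = 4 ≤ 28 < 267 = q_4, so the answer is 135/4.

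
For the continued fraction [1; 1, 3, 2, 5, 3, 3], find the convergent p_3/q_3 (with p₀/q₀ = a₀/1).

Using pₖ = aₖpₖ₋₁ + pₖ₋₂, qₖ = aₖqₖ₋₁ + qₖ₋₂ (with p₋₁=1, p₋₂=0, q₋₁=0, q₋₂=1):
  k=0: a=1, p=1, q=1
  k=1: a=1, p=2, q=1
  k=2: a=3, p=7, q=4
  k=3: a=2, p=16, q=9

16/9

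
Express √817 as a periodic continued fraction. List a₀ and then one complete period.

a₀ = ⌊√817⌋ = 28.
With m₀=0, d₀=1 and mₖ₊₁ = dₖaₖ − mₖ, dₖ₊₁ = (n − mₖ₊₁²)/dₖ, aₖ₊₁ = ⌊(a₀+mₖ₊₁)/dₖ₊₁⌋:
  k=1: m=28, d=33, a=1
  k=2: m=5, d=24, a=1
  k=3: m=19, d=19, a=2
  k=4: m=19, d=24, a=1
  k=5: m=5, d=33, a=1
  k=6: m=28, d=1, a=56
d=1 and a=2a₀=56 at k=6, so the next step gives (m, d) = (28, 33) again — its k=1 value — and the period has length 6.

[28; 1, 1, 2, 1, 1, 56]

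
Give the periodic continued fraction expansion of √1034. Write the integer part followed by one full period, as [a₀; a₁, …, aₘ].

[32; 6, 2, 2, 2, 6, 64]

a₀ = ⌊√1034⌋ = 32.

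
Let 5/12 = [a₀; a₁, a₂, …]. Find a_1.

5 = 0·12 + 5   →  a_0 = 0
12 = 2·5 + 2   →  a_1 = 2

2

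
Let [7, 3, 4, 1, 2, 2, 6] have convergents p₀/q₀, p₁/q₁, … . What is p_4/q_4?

Using pₖ = aₖpₖ₋₁ + pₖ₋₂, qₖ = aₖqₖ₋₁ + qₖ₋₂ (with p₋₁=1, p₋₂=0, q₋₁=0, q₋₂=1):
  k=0: a=7, p=7, q=1
  k=1: a=3, p=22, q=3
  k=2: a=4, p=95, q=13
  k=3: a=1, p=117, q=16
  k=4: a=2, p=329, q=45

329/45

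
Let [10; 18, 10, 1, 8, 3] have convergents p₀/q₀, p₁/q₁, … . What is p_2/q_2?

1820/181

Using pₖ = aₖpₖ₋₁ + pₖ₋₂, qₖ = aₖqₖ₋₁ + qₖ₋₂ (with p₋₁=1, p₋₂=0, q₋₁=0, q₋₂=1):
  k=0: a=10, p=10, q=1
  k=1: a=18, p=181, q=18
  k=2: a=10, p=1820, q=181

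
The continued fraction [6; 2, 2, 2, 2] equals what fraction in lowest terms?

Fold from the inside: start with 2/1.
  2 + 1/2 = 5/2
  2 + 2/5 = 12/5
  2 + 5/12 = 29/12
  6 + 12/29 = 186/29

186/29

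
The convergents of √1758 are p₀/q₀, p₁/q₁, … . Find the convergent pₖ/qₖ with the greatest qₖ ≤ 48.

√1758 = [41; 1, 12, 1, 82, …] (period length 4).
Convergents:
  p_0/q_0 = 41/1
  p_1/q_1 = 42/1
  p_2/q_2 = 545/13
  p_3/q_3 = 587/14
  p_4/q_4 = 48679/1161
q_3 = 14 ≤ 48 < 1161 = q_4, so the answer is 587/14.

587/14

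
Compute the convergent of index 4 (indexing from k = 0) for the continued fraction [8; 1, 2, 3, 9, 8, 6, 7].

Using pₖ = aₖpₖ₋₁ + pₖ₋₂, qₖ = aₖqₖ₋₁ + qₖ₋₂ (with p₋₁=1, p₋₂=0, q₋₁=0, q₋₂=1):
  k=0: a=8, p=8, q=1
  k=1: a=1, p=9, q=1
  k=2: a=2, p=26, q=3
  k=3: a=3, p=87, q=10
  k=4: a=9, p=809, q=93

809/93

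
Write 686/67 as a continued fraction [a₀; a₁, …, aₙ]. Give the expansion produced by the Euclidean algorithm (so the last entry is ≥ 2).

686 = 10×67 + 16
67 = 4×16 + 3
16 = 5×3 + 1
3 = 3×1 + 0  (stop)
So 686/67 = [10; 4, 5, 3].

[10; 4, 5, 3]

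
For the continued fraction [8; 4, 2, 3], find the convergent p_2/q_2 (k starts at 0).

Using pₖ = aₖpₖ₋₁ + pₖ₋₂, qₖ = aₖqₖ₋₁ + qₖ₋₂ (with p₋₁=1, p₋₂=0, q₋₁=0, q₋₂=1):
  k=0: a=8, p=8, q=1
  k=1: a=4, p=33, q=4
  k=2: a=2, p=74, q=9

74/9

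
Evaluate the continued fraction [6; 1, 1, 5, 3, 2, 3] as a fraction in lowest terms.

Using pₖ = aₖpₖ₋₁ + pₖ₋₂ and qₖ = aₖqₖ₋₁ + qₖ₋₂:
  k=0: a=6, p=6, q=1
  k=1: a=1, p=7, q=1
  k=2: a=1, p=13, q=2
  k=3: a=5, p=72, q=11
  k=4: a=3, p=229, q=35
  k=5: a=2, p=530, q=81
  k=6: a=3, p=1819, q=278

1819/278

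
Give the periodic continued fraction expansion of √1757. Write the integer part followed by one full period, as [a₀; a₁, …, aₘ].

a₀ = ⌊√1757⌋ = 41.
With m₀=0, d₀=1 and mₖ₊₁ = dₖaₖ − mₖ, dₖ₊₁ = (n − mₖ₊₁²)/dₖ, aₖ₊₁ = ⌊(a₀+mₖ₊₁)/dₖ₊₁⌋:
  k=1: m=41, d=76, a=1
  k=2: m=35, d=7, a=10
  k=3: m=35, d=76, a=1
  k=4: m=41, d=1, a=82
d=1 and a=2a₀=82 at k=4, so the next step gives (m, d) = (41, 76) again — its k=1 value — and the period has length 4.

[41; 1, 10, 1, 82]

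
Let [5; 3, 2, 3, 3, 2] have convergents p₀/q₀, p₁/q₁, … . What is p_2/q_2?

Using pₖ = aₖpₖ₋₁ + pₖ₋₂, qₖ = aₖqₖ₋₁ + qₖ₋₂ (with p₋₁=1, p₋₂=0, q₋₁=0, q₋₂=1):
  k=0: a=5, p=5, q=1
  k=1: a=3, p=16, q=3
  k=2: a=2, p=37, q=7

37/7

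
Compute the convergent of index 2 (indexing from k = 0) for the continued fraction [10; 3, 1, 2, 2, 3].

Using pₖ = aₖpₖ₋₁ + pₖ₋₂, qₖ = aₖqₖ₋₁ + qₖ₋₂ (with p₋₁=1, p₋₂=0, q₋₁=0, q₋₂=1):
  k=0: a=10, p=10, q=1
  k=1: a=3, p=31, q=3
  k=2: a=1, p=41, q=4

41/4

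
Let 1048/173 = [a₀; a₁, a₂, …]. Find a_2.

1048 = 6·173 + 10   →  a_0 = 6
173 = 17·10 + 3   →  a_1 = 17
10 = 3·3 + 1   →  a_2 = 3

3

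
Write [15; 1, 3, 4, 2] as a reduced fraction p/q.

599/38

Using pₖ = aₖpₖ₋₁ + pₖ₋₂ and qₖ = aₖqₖ₋₁ + qₖ₋₂:
  k=0: a=15, p=15, q=1
  k=1: a=1, p=16, q=1
  k=2: a=3, p=63, q=4
  k=3: a=4, p=268, q=17
  k=4: a=2, p=599, q=38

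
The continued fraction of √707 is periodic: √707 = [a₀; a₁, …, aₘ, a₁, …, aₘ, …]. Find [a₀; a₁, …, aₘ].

a₀ = ⌊√707⌋ = 26.
With m₀=0, d₀=1 and mₖ₊₁ = dₖaₖ − mₖ, dₖ₊₁ = (n − mₖ₊₁²)/dₖ, aₖ₊₁ = ⌊(a₀+mₖ₊₁)/dₖ₊₁⌋:
  k=1: m=26, d=31, a=1
  k=2: m=5, d=22, a=1
  k=3: m=17, d=19, a=2
  k=4: m=21, d=14, a=3
  k=5: m=21, d=19, a=2
  k=6: m=17, d=22, a=1
  k=7: m=5, d=31, a=1
  k=8: m=26, d=1, a=52
d=1 and a=2a₀=52 at k=8, so the next step gives (m, d) = (26, 31) again — its k=1 value — and the period has length 8.

[26; 1, 1, 2, 3, 2, 1, 1, 52]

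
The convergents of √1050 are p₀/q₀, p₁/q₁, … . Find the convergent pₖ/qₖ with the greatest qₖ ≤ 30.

162/5

√1050 = [32; 2, 2, 10, 2, 2, 64, …] (period length 6).
Convergents:
  p_0/q_0 = 32/1
  p_1/q_1 = 65/2
  p_2/q_2 = 162/5
  p_3/q_3 = 1685/52
q_2 = 5 ≤ 30 < 52 = q_3, so the answer is 162/5.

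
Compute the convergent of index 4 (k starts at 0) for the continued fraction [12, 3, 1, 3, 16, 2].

Using pₖ = aₖpₖ₋₁ + pₖ₋₂, qₖ = aₖqₖ₋₁ + qₖ₋₂ (with p₋₁=1, p₋₂=0, q₋₁=0, q₋₂=1):
  k=0: a=12, p=12, q=1
  k=1: a=3, p=37, q=3
  k=2: a=1, p=49, q=4
  k=3: a=3, p=184, q=15
  k=4: a=16, p=2993, q=244

2993/244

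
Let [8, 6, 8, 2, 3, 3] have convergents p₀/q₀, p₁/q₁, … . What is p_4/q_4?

2947/361

Using pₖ = aₖpₖ₋₁ + pₖ₋₂, qₖ = aₖqₖ₋₁ + qₖ₋₂ (with p₋₁=1, p₋₂=0, q₋₁=0, q₋₂=1):
  k=0: a=8, p=8, q=1
  k=1: a=6, p=49, q=6
  k=2: a=8, p=400, q=49
  k=3: a=2, p=849, q=104
  k=4: a=3, p=2947, q=361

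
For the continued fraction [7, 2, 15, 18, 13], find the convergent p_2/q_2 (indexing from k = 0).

232/31

Using pₖ = aₖpₖ₋₁ + pₖ₋₂, qₖ = aₖqₖ₋₁ + qₖ₋₂ (with p₋₁=1, p₋₂=0, q₋₁=0, q₋₂=1):
  k=0: a=7, p=7, q=1
  k=1: a=2, p=15, q=2
  k=2: a=15, p=232, q=31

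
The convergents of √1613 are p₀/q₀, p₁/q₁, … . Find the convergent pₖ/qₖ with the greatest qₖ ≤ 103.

√1613 = [40; 6, 6, 80, …] (period length 3).
Convergents:
  p_0/q_0 = 40/1
  p_1/q_1 = 241/6
  p_2/q_2 = 1486/37
  p_3/q_3 = 119121/2966
q_2 = 37 ≤ 103 < 2966 = q_3, so the answer is 1486/37.

1486/37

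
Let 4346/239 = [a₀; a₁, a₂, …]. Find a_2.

2

4346 = 18·239 + 44   →  a_0 = 18
239 = 5·44 + 19   →  a_1 = 5
44 = 2·19 + 6   →  a_2 = 2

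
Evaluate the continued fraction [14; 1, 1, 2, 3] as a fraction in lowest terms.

248/17

Using pₖ = aₖpₖ₋₁ + pₖ₋₂ and qₖ = aₖqₖ₋₁ + qₖ₋₂:
  k=0: a=14, p=14, q=1
  k=1: a=1, p=15, q=1
  k=2: a=1, p=29, q=2
  k=3: a=2, p=73, q=5
  k=4: a=3, p=248, q=17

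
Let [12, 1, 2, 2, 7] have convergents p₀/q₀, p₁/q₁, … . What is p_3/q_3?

Using pₖ = aₖpₖ₋₁ + pₖ₋₂, qₖ = aₖqₖ₋₁ + qₖ₋₂ (with p₋₁=1, p₋₂=0, q₋₁=0, q₋₂=1):
  k=0: a=12, p=12, q=1
  k=1: a=1, p=13, q=1
  k=2: a=2, p=38, q=3
  k=3: a=2, p=89, q=7

89/7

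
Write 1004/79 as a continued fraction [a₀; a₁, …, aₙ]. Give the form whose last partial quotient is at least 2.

[12; 1, 2, 2, 3, 3]

1004 = 12×79 + 56
79 = 1×56 + 23
56 = 2×23 + 10
23 = 2×10 + 3
10 = 3×3 + 1
3 = 3×1 + 0  (stop)
So 1004/79 = [12; 1, 2, 2, 3, 3].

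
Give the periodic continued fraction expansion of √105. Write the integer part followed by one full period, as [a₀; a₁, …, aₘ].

a₀ = ⌊√105⌋ = 10.
With m₀=0, d₀=1 and mₖ₊₁ = dₖaₖ − mₖ, dₖ₊₁ = (n − mₖ₊₁²)/dₖ, aₖ₊₁ = ⌊(a₀+mₖ₊₁)/dₖ₊₁⌋:
  k=1: m=10, d=5, a=4
  k=2: m=10, d=1, a=20
d=1 and a=2a₀=20 at k=2, so the next step gives (m, d) = (10, 5) again — its k=1 value — and the period has length 2.

[10; 4, 20]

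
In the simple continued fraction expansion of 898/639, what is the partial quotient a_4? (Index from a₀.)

898 = 1·639 + 259   →  a_0 = 1
639 = 2·259 + 121   →  a_1 = 2
259 = 2·121 + 17   →  a_2 = 2
121 = 7·17 + 2   →  a_3 = 7
17 = 8·2 + 1   →  a_4 = 8

8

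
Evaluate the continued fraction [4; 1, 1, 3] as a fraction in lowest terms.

32/7

Fold from the inside: start with 3/1.
  1 + 1/3 = 4/3
  1 + 3/4 = 7/4
  4 + 4/7 = 32/7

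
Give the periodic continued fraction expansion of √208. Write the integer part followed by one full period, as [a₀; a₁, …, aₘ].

[14; 2, 2, 1, 2, 2, 28]

a₀ = ⌊√208⌋ = 14.
With m₀=0, d₀=1 and mₖ₊₁ = dₖaₖ − mₖ, dₖ₊₁ = (n − mₖ₊₁²)/dₖ, aₖ₊₁ = ⌊(a₀+mₖ₊₁)/dₖ₊₁⌋:
  k=1: m=14, d=12, a=2
  k=2: m=10, d=9, a=2
  k=3: m=8, d=16, a=1
  k=4: m=8, d=9, a=2
  k=5: m=10, d=12, a=2
  k=6: m=14, d=1, a=28
d=1 and a=2a₀=28 at k=6, so the next step gives (m, d) = (14, 12) again — its k=1 value — and the period has length 6.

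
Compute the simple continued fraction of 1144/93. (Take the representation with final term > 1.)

1144 = 12·93 + 28
93 = 3·28 + 9
28 = 3·9 + 1
9 = 9·1 + 0  (stop)
So 1144/93 = [12; 3, 3, 9].

[12; 3, 3, 9]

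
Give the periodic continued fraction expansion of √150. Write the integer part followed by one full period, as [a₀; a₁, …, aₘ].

[12; 4, 24]

a₀ = ⌊√150⌋ = 12.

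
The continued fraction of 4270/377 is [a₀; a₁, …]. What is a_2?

15

4270 = 11·377 + 123   →  a_0 = 11
377 = 3·123 + 8   →  a_1 = 3
123 = 15·8 + 3   →  a_2 = 15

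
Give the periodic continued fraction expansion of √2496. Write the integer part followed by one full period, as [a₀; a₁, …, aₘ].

[49; 1, 23, 1, 98]

a₀ = ⌊√2496⌋ = 49.
With m₀=0, d₀=1 and mₖ₊₁ = dₖaₖ − mₖ, dₖ₊₁ = (n − mₖ₊₁²)/dₖ, aₖ₊₁ = ⌊(a₀+mₖ₊₁)/dₖ₊₁⌋:
  k=1: m=49, d=95, a=1
  k=2: m=46, d=4, a=23
  k=3: m=46, d=95, a=1
  k=4: m=49, d=1, a=98
d=1 and a=2a₀=98 at k=4, so the next step gives (m, d) = (49, 95) again — its k=1 value — and the period has length 4.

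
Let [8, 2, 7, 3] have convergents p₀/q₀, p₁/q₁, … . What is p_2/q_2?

127/15

Using pₖ = aₖpₖ₋₁ + pₖ₋₂, qₖ = aₖqₖ₋₁ + qₖ₋₂ (with p₋₁=1, p₋₂=0, q₋₁=0, q₋₂=1):
  k=0: a=8, p=8, q=1
  k=1: a=2, p=17, q=2
  k=2: a=7, p=127, q=15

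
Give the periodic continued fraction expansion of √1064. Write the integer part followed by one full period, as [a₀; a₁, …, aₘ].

[32; 1, 1, 1, 1, 1, 1, 1, 64]

a₀ = ⌊√1064⌋ = 32.
With m₀=0, d₀=1 and mₖ₊₁ = dₖaₖ − mₖ, dₖ₊₁ = (n − mₖ₊₁²)/dₖ, aₖ₊₁ = ⌊(a₀+mₖ₊₁)/dₖ₊₁⌋:
  k=1: m=32, d=40, a=1
  k=2: m=8, d=25, a=1
  k=3: m=17, d=31, a=1
  k=4: m=14, d=28, a=1
  k=5: m=14, d=31, a=1
  k=6: m=17, d=25, a=1
  k=7: m=8, d=40, a=1
  k=8: m=32, d=1, a=64
d=1 and a=2a₀=64 at k=8, so the next step gives (m, d) = (32, 40) again — its k=1 value — and the period has length 8.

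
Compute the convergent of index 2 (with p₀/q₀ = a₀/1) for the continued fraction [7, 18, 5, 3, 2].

Using pₖ = aₖpₖ₋₁ + pₖ₋₂, qₖ = aₖqₖ₋₁ + qₖ₋₂ (with p₋₁=1, p₋₂=0, q₋₁=0, q₋₂=1):
  k=0: a=7, p=7, q=1
  k=1: a=18, p=127, q=18
  k=2: a=5, p=642, q=91

642/91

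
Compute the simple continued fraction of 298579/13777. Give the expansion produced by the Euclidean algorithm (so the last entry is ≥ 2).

298579 = 21·13777 + 9262
13777 = 1·9262 + 4515
9262 = 2·4515 + 232
4515 = 19·232 + 107
232 = 2·107 + 18
107 = 5·18 + 17
18 = 1·17 + 1
17 = 17·1 + 0  (stop)
So 298579/13777 = [21; 1, 2, 19, 2, 5, 1, 17].

[21; 1, 2, 19, 2, 5, 1, 17]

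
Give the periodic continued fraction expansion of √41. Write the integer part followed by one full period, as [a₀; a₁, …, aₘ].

[6; 2, 2, 12]

a₀ = ⌊√41⌋ = 6.
With m₀=0, d₀=1 and mₖ₊₁ = dₖaₖ − mₖ, dₖ₊₁ = (n − mₖ₊₁²)/dₖ, aₖ₊₁ = ⌊(a₀+mₖ₊₁)/dₖ₊₁⌋:
  k=1: m=6, d=5, a=2
  k=2: m=4, d=5, a=2
  k=3: m=6, d=1, a=12
d=1 and a=2a₀=12 at k=3, so the next step gives (m, d) = (6, 5) again — its k=1 value — and the period has length 3.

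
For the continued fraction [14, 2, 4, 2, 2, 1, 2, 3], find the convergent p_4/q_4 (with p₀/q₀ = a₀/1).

708/49

Using pₖ = aₖpₖ₋₁ + pₖ₋₂, qₖ = aₖqₖ₋₁ + qₖ₋₂ (with p₋₁=1, p₋₂=0, q₋₁=0, q₋₂=1):
  k=0: a=14, p=14, q=1
  k=1: a=2, p=29, q=2
  k=2: a=4, p=130, q=9
  k=3: a=2, p=289, q=20
  k=4: a=2, p=708, q=49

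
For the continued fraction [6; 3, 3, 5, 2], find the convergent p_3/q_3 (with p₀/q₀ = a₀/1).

Using pₖ = aₖpₖ₋₁ + pₖ₋₂, qₖ = aₖqₖ₋₁ + qₖ₋₂ (with p₋₁=1, p₋₂=0, q₋₁=0, q₋₂=1):
  k=0: a=6, p=6, q=1
  k=1: a=3, p=19, q=3
  k=2: a=3, p=63, q=10
  k=3: a=5, p=334, q=53

334/53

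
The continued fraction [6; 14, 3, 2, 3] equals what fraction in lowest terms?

2082/343

Using pₖ = aₖpₖ₋₁ + pₖ₋₂ and qₖ = aₖqₖ₋₁ + qₖ₋₂:
  k=0: a=6, p=6, q=1
  k=1: a=14, p=85, q=14
  k=2: a=3, p=261, q=43
  k=3: a=2, p=607, q=100
  k=4: a=3, p=2082, q=343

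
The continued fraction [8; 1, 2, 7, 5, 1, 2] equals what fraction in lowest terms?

3325/383

Using pₖ = aₖpₖ₋₁ + pₖ₋₂ and qₖ = aₖqₖ₋₁ + qₖ₋₂:
  k=0: a=8, p=8, q=1
  k=1: a=1, p=9, q=1
  k=2: a=2, p=26, q=3
  k=3: a=7, p=191, q=22
  k=4: a=5, p=981, q=113
  k=5: a=1, p=1172, q=135
  k=6: a=2, p=3325, q=383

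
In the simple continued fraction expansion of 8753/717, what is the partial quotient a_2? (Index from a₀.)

1

8753 = 12·717 + 149   →  a_0 = 12
717 = 4·149 + 121   →  a_1 = 4
149 = 1·121 + 28   →  a_2 = 1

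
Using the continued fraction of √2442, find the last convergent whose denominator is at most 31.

√2442 = [49; 2, 2, 2, 98, …] (period length 4).
Convergents:
  p_0/q_0 = 49/1
  p_1/q_1 = 99/2
  p_2/q_2 = 247/5
  p_3/q_3 = 593/12
  p_4/q_4 = 58361/1181
q_3 = 12 ≤ 31 < 1181 = q_4, so the answer is 593/12.

593/12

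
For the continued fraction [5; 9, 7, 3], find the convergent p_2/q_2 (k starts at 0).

327/64

Using pₖ = aₖpₖ₋₁ + pₖ₋₂, qₖ = aₖqₖ₋₁ + qₖ₋₂ (with p₋₁=1, p₋₂=0, q₋₁=0, q₋₂=1):
  k=0: a=5, p=5, q=1
  k=1: a=9, p=46, q=9
  k=2: a=7, p=327, q=64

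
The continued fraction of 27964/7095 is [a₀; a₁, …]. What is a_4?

27964 = 3·7095 + 6679   →  a_0 = 3
7095 = 1·6679 + 416   →  a_1 = 1
6679 = 16·416 + 23   →  a_2 = 16
416 = 18·23 + 2   →  a_3 = 18
23 = 11·2 + 1   →  a_4 = 11

11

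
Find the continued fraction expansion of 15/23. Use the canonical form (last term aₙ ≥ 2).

15 = 0*23 + 15
23 = 1*15 + 8
15 = 1*8 + 7
8 = 1*7 + 1
7 = 7*1 + 0  (stop)
So 15/23 = [0; 1, 1, 1, 7].

[0; 1, 1, 1, 7]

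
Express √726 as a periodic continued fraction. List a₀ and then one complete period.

a₀ = ⌊√726⌋ = 26.
With m₀=0, d₀=1 and mₖ₊₁ = dₖaₖ − mₖ, dₖ₊₁ = (n − mₖ₊₁²)/dₖ, aₖ₊₁ = ⌊(a₀+mₖ₊₁)/dₖ₊₁⌋:
  k=1: m=26, d=50, a=1
  k=2: m=24, d=3, a=16
  k=3: m=24, d=50, a=1
  k=4: m=26, d=1, a=52
d=1 and a=2a₀=52 at k=4, so the next step gives (m, d) = (26, 50) again — its k=1 value — and the period has length 4.

[26; 1, 16, 1, 52]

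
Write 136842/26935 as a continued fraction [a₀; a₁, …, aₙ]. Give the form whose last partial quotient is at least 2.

136842 = 5·26935 + 2167
26935 = 12·2167 + 931
2167 = 2·931 + 305
931 = 3·305 + 16
305 = 19·16 + 1
16 = 16·1 + 0  (stop)
So 136842/26935 = [5; 12, 2, 3, 19, 16].

[5; 12, 2, 3, 19, 16]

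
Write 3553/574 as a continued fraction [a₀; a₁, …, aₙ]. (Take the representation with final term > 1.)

3553 = 6×574 + 109
574 = 5×109 + 29
109 = 3×29 + 22
29 = 1×22 + 7
22 = 3×7 + 1
7 = 7×1 + 0  (stop)
So 3553/574 = [6; 5, 3, 1, 3, 7].

[6; 5, 3, 1, 3, 7]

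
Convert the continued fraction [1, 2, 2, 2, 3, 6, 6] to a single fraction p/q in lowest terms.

Using pₖ = aₖpₖ₋₁ + pₖ₋₂ and qₖ = aₖqₖ₋₁ + qₖ₋₂:
  k=0: a=1, p=1, q=1
  k=1: a=2, p=3, q=2
  k=2: a=2, p=7, q=5
  k=3: a=2, p=17, q=12
  k=4: a=3, p=58, q=41
  k=5: a=6, p=365, q=258
  k=6: a=6, p=2248, q=1589

2248/1589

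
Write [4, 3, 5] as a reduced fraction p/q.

69/16

Fold from the inside: start with 5/1.
  3 + 1/5 = 16/5
  4 + 5/16 = 69/16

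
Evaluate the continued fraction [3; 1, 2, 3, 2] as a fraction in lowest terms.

85/23

Fold from the inside: start with 2/1.
  3 + 1/2 = 7/2
  2 + 2/7 = 16/7
  1 + 7/16 = 23/16
  3 + 16/23 = 85/23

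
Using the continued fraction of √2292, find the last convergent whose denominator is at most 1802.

√2292 = [47; 1, 6, 1, 94, …] (period length 4).
Convergents:
  p_0/q_0 = 47/1
  p_1/q_1 = 48/1
  p_2/q_2 = 335/7
  p_3/q_3 = 383/8
  p_4/q_4 = 36337/759
  p_5/q_5 = 36720/767
  p_6/q_6 = 256657/5361
q_5 = 767 ≤ 1802 < 5361 = q_6, so the answer is 36720/767.

36720/767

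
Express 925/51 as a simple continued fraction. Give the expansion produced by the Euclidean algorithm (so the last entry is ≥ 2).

[18; 7, 3, 2]

925 = 18*51 + 7
51 = 7*7 + 2
7 = 3*2 + 1
2 = 2*1 + 0  (stop)
So 925/51 = [18; 7, 3, 2].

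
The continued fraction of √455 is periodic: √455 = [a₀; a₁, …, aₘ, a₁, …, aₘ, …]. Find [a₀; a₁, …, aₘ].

a₀ = ⌊√455⌋ = 21.
With m₀=0, d₀=1 and mₖ₊₁ = dₖaₖ − mₖ, dₖ₊₁ = (n − mₖ₊₁²)/dₖ, aₖ₊₁ = ⌊(a₀+mₖ₊₁)/dₖ₊₁⌋:
  k=1: m=21, d=14, a=3
  k=2: m=21, d=1, a=42
d=1 and a=2a₀=42 at k=2, so the next step gives (m, d) = (21, 14) again — its k=1 value — and the period has length 2.

[21; 3, 42]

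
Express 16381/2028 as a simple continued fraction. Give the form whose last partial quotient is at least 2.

16381 = 8×2028 + 157
2028 = 12×157 + 144
157 = 1×144 + 13
144 = 11×13 + 1
13 = 13×1 + 0  (stop)
So 16381/2028 = [8; 12, 1, 11, 13].

[8; 12, 1, 11, 13]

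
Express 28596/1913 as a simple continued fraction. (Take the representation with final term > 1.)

[14; 1, 18, 3, 10, 1, 2]

28596 = 14·1913 + 1814
1913 = 1·1814 + 99
1814 = 18·99 + 32
99 = 3·32 + 3
32 = 10·3 + 2
3 = 1·2 + 1
2 = 2·1 + 0  (stop)
So 28596/1913 = [14; 1, 18, 3, 10, 1, 2].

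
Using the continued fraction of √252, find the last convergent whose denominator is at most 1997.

28209/1777

√252 = [15; 1, 6, 1, 30, …] (period length 4).
Convergents:
  p_0/q_0 = 15/1
  p_1/q_1 = 16/1
  p_2/q_2 = 111/7
  p_3/q_3 = 127/8
  p_4/q_4 = 3921/247
  p_5/q_5 = 4048/255
  p_6/q_6 = 28209/1777
  p_7/q_7 = 32257/2032
q_6 = 1777 ≤ 1997 < 2032 = q_7, so the answer is 28209/1777.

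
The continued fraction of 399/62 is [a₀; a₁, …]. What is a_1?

399 = 6·62 + 27   →  a_0 = 6
62 = 2·27 + 8   →  a_1 = 2

2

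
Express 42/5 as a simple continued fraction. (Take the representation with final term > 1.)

[8; 2, 2]

42 = 8·5 + 2
5 = 2·2 + 1
2 = 2·1 + 0  (stop)
So 42/5 = [8; 2, 2].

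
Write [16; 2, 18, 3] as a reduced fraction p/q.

Using pₖ = aₖpₖ₋₁ + pₖ₋₂ and qₖ = aₖqₖ₋₁ + qₖ₋₂:
  k=0: a=16, p=16, q=1
  k=1: a=2, p=33, q=2
  k=2: a=18, p=610, q=37
  k=3: a=3, p=1863, q=113

1863/113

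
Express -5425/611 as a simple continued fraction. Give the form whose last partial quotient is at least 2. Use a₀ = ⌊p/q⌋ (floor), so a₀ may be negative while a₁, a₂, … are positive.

-5425 = -9·611 + 74
611 = 8·74 + 19
74 = 3·19 + 17
19 = 1·17 + 2
17 = 8·2 + 1
2 = 2·1 + 0  (stop)
So -5425/611 = [-9; 8, 3, 1, 8, 2].

[-9; 8, 3, 1, 8, 2]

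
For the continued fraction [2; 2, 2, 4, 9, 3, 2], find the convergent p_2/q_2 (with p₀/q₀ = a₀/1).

Using pₖ = aₖpₖ₋₁ + pₖ₋₂, qₖ = aₖqₖ₋₁ + qₖ₋₂ (with p₋₁=1, p₋₂=0, q₋₁=0, q₋₂=1):
  k=0: a=2, p=2, q=1
  k=1: a=2, p=5, q=2
  k=2: a=2, p=12, q=5

12/5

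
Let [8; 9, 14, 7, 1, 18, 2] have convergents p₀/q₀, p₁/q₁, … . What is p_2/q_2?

Using pₖ = aₖpₖ₋₁ + pₖ₋₂, qₖ = aₖqₖ₋₁ + qₖ₋₂ (with p₋₁=1, p₋₂=0, q₋₁=0, q₋₂=1):
  k=0: a=8, p=8, q=1
  k=1: a=9, p=73, q=9
  k=2: a=14, p=1030, q=127

1030/127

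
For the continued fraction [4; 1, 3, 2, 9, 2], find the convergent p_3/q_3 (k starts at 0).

Using pₖ = aₖpₖ₋₁ + pₖ₋₂, qₖ = aₖqₖ₋₁ + qₖ₋₂ (with p₋₁=1, p₋₂=0, q₋₁=0, q₋₂=1):
  k=0: a=4, p=4, q=1
  k=1: a=1, p=5, q=1
  k=2: a=3, p=19, q=4
  k=3: a=2, p=43, q=9

43/9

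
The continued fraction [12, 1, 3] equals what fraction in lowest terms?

51/4

Using pₖ = aₖpₖ₋₁ + pₖ₋₂ and qₖ = aₖqₖ₋₁ + qₖ₋₂:
  k=0: a=12, p=12, q=1
  k=1: a=1, p=13, q=1
  k=2: a=3, p=51, q=4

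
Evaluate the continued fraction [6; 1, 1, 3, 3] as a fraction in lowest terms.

Using pₖ = aₖpₖ₋₁ + pₖ₋₂ and qₖ = aₖqₖ₋₁ + qₖ₋₂:
  k=0: a=6, p=6, q=1
  k=1: a=1, p=7, q=1
  k=2: a=1, p=13, q=2
  k=3: a=3, p=46, q=7
  k=4: a=3, p=151, q=23

151/23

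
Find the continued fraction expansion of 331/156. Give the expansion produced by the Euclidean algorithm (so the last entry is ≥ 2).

331 = 2×156 + 19
156 = 8×19 + 4
19 = 4×4 + 3
4 = 1×3 + 1
3 = 3×1 + 0  (stop)
So 331/156 = [2; 8, 4, 1, 3].

[2; 8, 4, 1, 3]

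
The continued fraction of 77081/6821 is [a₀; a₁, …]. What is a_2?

77081 = 11·6821 + 2050   →  a_0 = 11
6821 = 3·2050 + 671   →  a_1 = 3
2050 = 3·671 + 37   →  a_2 = 3

3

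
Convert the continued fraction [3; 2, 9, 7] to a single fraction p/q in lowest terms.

Using pₖ = aₖpₖ₋₁ + pₖ₋₂ and qₖ = aₖqₖ₋₁ + qₖ₋₂:
  k=0: a=3, p=3, q=1
  k=1: a=2, p=7, q=2
  k=2: a=9, p=66, q=19
  k=3: a=7, p=469, q=135

469/135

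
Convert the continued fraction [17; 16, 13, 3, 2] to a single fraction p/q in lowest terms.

25508/1495

Using pₖ = aₖpₖ₋₁ + pₖ₋₂ and qₖ = aₖqₖ₋₁ + qₖ₋₂:
  k=0: a=17, p=17, q=1
  k=1: a=16, p=273, q=16
  k=2: a=13, p=3566, q=209
  k=3: a=3, p=10971, q=643
  k=4: a=2, p=25508, q=1495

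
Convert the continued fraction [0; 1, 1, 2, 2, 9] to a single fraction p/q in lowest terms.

Fold from the inside: start with 9/1.
  2 + 1/9 = 19/9
  2 + 9/19 = 47/19
  1 + 19/47 = 66/47
  1 + 47/66 = 113/66
  0 + 66/113 = 66/113

66/113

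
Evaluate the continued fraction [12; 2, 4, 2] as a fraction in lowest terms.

Fold from the inside: start with 2/1.
  4 + 1/2 = 9/2
  2 + 2/9 = 20/9
  12 + 9/20 = 249/20

249/20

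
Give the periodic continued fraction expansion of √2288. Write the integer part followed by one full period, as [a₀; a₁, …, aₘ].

a₀ = ⌊√2288⌋ = 47.

[47; 1, 4, 1, 94]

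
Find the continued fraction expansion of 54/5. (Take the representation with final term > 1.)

[10; 1, 4]

54 = 10·5 + 4
5 = 1·4 + 1
4 = 4·1 + 0  (stop)
So 54/5 = [10; 1, 4].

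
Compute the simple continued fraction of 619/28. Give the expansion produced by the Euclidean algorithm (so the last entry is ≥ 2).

619 = 22×28 + 3
28 = 9×3 + 1
3 = 3×1 + 0  (stop)
So 619/28 = [22; 9, 3].

[22; 9, 3]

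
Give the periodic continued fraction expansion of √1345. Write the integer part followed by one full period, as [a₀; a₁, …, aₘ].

[36; 1, 2, 14, 2, 1, 72]

a₀ = ⌊√1345⌋ = 36.
With m₀=0, d₀=1 and mₖ₊₁ = dₖaₖ − mₖ, dₖ₊₁ = (n − mₖ₊₁²)/dₖ, aₖ₊₁ = ⌊(a₀+mₖ₊₁)/dₖ₊₁⌋:
  k=1: m=36, d=49, a=1
  k=2: m=13, d=24, a=2
  k=3: m=35, d=5, a=14
  k=4: m=35, d=24, a=2
  k=5: m=13, d=49, a=1
  k=6: m=36, d=1, a=72
d=1 and a=2a₀=72 at k=6, so the next step gives (m, d) = (36, 49) again — its k=1 value — and the period has length 6.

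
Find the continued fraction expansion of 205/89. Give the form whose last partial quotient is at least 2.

205 = 2·89 + 27
89 = 3·27 + 8
27 = 3·8 + 3
8 = 2·3 + 2
3 = 1·2 + 1
2 = 2·1 + 0  (stop)
So 205/89 = [2; 3, 3, 2, 1, 2].

[2; 3, 3, 2, 1, 2]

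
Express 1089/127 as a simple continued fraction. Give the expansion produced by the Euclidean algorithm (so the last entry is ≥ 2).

[8; 1, 1, 2, 1, 5, 3]

1089 = 8·127 + 73
127 = 1·73 + 54
73 = 1·54 + 19
54 = 2·19 + 16
19 = 1·16 + 3
16 = 5·3 + 1
3 = 3·1 + 0  (stop)
So 1089/127 = [8; 1, 1, 2, 1, 5, 3].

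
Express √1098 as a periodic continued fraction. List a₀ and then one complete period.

a₀ = ⌊√1098⌋ = 33.
With m₀=0, d₀=1 and mₖ₊₁ = dₖaₖ − mₖ, dₖ₊₁ = (n − mₖ₊₁²)/dₖ, aₖ₊₁ = ⌊(a₀+mₖ₊₁)/dₖ₊₁⌋:
  k=1: m=33, d=9, a=7
  k=2: m=30, d=22, a=2
  k=3: m=14, d=41, a=1
  k=4: m=27, d=9, a=6
  k=5: m=27, d=41, a=1
  k=6: m=14, d=22, a=2
  k=7: m=30, d=9, a=7
  k=8: m=33, d=1, a=66
d=1 and a=2a₀=66 at k=8, so the next step gives (m, d) = (33, 9) again — its k=1 value — and the period has length 8.

[33; 7, 2, 1, 6, 1, 2, 7, 66]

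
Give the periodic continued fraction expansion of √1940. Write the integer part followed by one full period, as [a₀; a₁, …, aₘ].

a₀ = ⌊√1940⌋ = 44.
With m₀=0, d₀=1 and mₖ₊₁ = dₖaₖ − mₖ, dₖ₊₁ = (n − mₖ₊₁²)/dₖ, aₖ₊₁ = ⌊(a₀+mₖ₊₁)/dₖ₊₁⌋:
  k=1: m=44, d=4, a=22
  k=2: m=44, d=1, a=88
d=1 and a=2a₀=88 at k=2, so the next step gives (m, d) = (44, 4) again — its k=1 value — and the period has length 2.

[44; 22, 88]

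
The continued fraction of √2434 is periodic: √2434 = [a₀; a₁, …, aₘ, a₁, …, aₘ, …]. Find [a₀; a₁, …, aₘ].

a₀ = ⌊√2434⌋ = 49.
With m₀=0, d₀=1 and mₖ₊₁ = dₖaₖ − mₖ, dₖ₊₁ = (n − mₖ₊₁²)/dₖ, aₖ₊₁ = ⌊(a₀+mₖ₊₁)/dₖ₊₁⌋:
  k=1: m=49, d=33, a=2
  k=2: m=17, d=65, a=1
  k=3: m=48, d=2, a=48
  k=4: m=48, d=65, a=1
  k=5: m=17, d=33, a=2
  k=6: m=49, d=1, a=98
d=1 and a=2a₀=98 at k=6, so the next step gives (m, d) = (49, 33) again — its k=1 value — and the period has length 6.

[49; 2, 1, 48, 1, 2, 98]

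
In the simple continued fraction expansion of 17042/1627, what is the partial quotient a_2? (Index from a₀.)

17042 = 10·1627 + 772   →  a_0 = 10
1627 = 2·772 + 83   →  a_1 = 2
772 = 9·83 + 25   →  a_2 = 9

9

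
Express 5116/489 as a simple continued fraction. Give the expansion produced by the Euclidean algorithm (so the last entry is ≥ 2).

[10; 2, 6, 9, 4]

5116 = 10·489 + 226
489 = 2·226 + 37
226 = 6·37 + 4
37 = 9·4 + 1
4 = 4·1 + 0  (stop)
So 5116/489 = [10; 2, 6, 9, 4].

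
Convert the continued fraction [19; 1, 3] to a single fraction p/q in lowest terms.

79/4

Using pₖ = aₖpₖ₋₁ + pₖ₋₂ and qₖ = aₖqₖ₋₁ + qₖ₋₂:
  k=0: a=19, p=19, q=1
  k=1: a=1, p=20, q=1
  k=2: a=3, p=79, q=4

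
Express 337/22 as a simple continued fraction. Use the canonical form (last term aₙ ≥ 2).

337 = 15·22 + 7
22 = 3·7 + 1
7 = 7·1 + 0  (stop)
So 337/22 = [15; 3, 7].

[15; 3, 7]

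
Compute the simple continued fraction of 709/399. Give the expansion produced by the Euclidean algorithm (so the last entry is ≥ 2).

[1; 1, 3, 2, 14, 3]

709 = 1×399 + 310
399 = 1×310 + 89
310 = 3×89 + 43
89 = 2×43 + 3
43 = 14×3 + 1
3 = 3×1 + 0  (stop)
So 709/399 = [1; 1, 3, 2, 14, 3].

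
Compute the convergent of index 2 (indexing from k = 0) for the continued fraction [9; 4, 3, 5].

Using pₖ = aₖpₖ₋₁ + pₖ₋₂, qₖ = aₖqₖ₋₁ + qₖ₋₂ (with p₋₁=1, p₋₂=0, q₋₁=0, q₋₂=1):
  k=0: a=9, p=9, q=1
  k=1: a=4, p=37, q=4
  k=2: a=3, p=120, q=13

120/13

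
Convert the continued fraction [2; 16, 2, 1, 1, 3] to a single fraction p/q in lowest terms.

Fold from the inside: start with 3/1.
  1 + 1/3 = 4/3
  1 + 3/4 = 7/4
  2 + 4/7 = 18/7
  16 + 7/18 = 295/18
  2 + 18/295 = 608/295

608/295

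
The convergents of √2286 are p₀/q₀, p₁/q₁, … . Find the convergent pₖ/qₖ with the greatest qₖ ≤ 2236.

√2286 = [47; 1, 4, 3, 10, 3, 4, 1, 94, …] (period length 8).
Convergents:
  p_0/q_0 = 47/1
  p_1/q_1 = 48/1
  p_2/q_2 = 239/5
  p_3/q_3 = 765/16
  p_4/q_4 = 7889/165
  p_5/q_5 = 24432/511
  p_6/q_6 = 105617/2209
  p_7/q_7 = 130049/2720
q_6 = 2209 ≤ 2236 < 2720 = q_7, so the answer is 105617/2209.

105617/2209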